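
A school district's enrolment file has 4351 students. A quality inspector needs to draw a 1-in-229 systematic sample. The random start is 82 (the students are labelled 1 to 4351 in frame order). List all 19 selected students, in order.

student 1: 82
student 2: 82 + 229 = 311
student 3: 311 + 229 = 540
student 4: 540 + 229 = 769
student 5: 769 + 229 = 998
student 6: 998 + 229 = 1227
student 7: 1227 + 229 = 1456
student 8: 1456 + 229 = 1685
student 9: 1685 + 229 = 1914
student 10: 1914 + 229 = 2143
student 11: 2143 + 229 = 2372
student 12: 2372 + 229 = 2601
student 13: 2601 + 229 = 2830
student 14: 2830 + 229 = 3059
student 15: 3059 + 229 = 3288
student 16: 3288 + 229 = 3517
student 17: 3517 + 229 = 3746
student 18: 3746 + 229 = 3975
student 19: 3975 + 229 = 4204

82, 311, 540, 769, 998, 1227, 1456, 1685, 1914, 2143, 2372, 2601, 2830, 3059, 3288, 3517, 3746, 3975, 4204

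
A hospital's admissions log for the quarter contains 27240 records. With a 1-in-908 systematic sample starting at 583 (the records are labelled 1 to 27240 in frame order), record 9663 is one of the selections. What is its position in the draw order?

11

k = 908
position = (9663 − 583)/908 + 1 = 9080/908 + 1 = 10 + 1 = 11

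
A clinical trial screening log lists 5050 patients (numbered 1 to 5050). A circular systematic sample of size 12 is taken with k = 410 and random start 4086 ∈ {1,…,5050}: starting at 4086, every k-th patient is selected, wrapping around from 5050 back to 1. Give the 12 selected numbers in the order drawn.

4086, 4496, 4906, 266, 676, 1086, 1496, 1906, 2316, 2726, 3136, 3546

Selection 1: 4086
Selection 2: 4086 + 410 = 4496
Selection 3: 4496 + 410 = 4906
Selection 4: 4906 + 410 = 5316 → 5316 − 5050 = 266
Selection 5: 266 + 410 = 676
Selection 6: 676 + 410 = 1086
Selection 7: 1086 + 410 = 1496
Selection 8: 1496 + 410 = 1906
Selection 9: 1906 + 410 = 2316
Selection 10: 2316 + 410 = 2726
Selection 11: 2726 + 410 = 3136
Selection 12: 3136 + 410 = 3546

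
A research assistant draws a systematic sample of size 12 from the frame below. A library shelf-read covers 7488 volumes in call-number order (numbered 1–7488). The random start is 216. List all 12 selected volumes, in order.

k = N/n = 7488/12 = 624
volume 1: 216
volume 2: 216 + 624 = 840
volume 3: 840 + 624 = 1464
volume 4: 1464 + 624 = 2088
volume 5: 2088 + 624 = 2712
volume 6: 2712 + 624 = 3336
volume 7: 3336 + 624 = 3960
volume 8: 3960 + 624 = 4584
volume 9: 4584 + 624 = 5208
volume 10: 5208 + 624 = 5832
volume 11: 5832 + 624 = 6456
volume 12: 6456 + 624 = 7080

216, 840, 1464, 2088, 2712, 3336, 3960, 4584, 5208, 5832, 6456, 7080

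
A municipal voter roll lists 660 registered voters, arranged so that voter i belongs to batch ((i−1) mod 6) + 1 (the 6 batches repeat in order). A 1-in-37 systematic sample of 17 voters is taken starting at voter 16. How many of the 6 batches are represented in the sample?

6

Consecutive selections differ by k = 37, so their batch numbers differ by 37 mod 6 = 1.
gcd(37, 6) = 1, so the sample visits 6/1 = 6 distinct residues mod 6.
Start 16 is batch 4; the batches hit are 1, 2, 3, 4, 5, 6.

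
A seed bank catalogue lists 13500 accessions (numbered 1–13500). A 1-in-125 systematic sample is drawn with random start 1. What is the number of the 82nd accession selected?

k = 125
82nd selection = r + (82−1)·k = 1 + 81×125 = 1 + 10125 = 10126

10126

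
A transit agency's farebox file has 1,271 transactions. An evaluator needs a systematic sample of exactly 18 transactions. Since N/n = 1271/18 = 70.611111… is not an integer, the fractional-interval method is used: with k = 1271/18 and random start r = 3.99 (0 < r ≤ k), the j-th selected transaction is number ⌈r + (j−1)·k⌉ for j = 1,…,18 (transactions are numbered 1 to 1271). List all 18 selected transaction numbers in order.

4, 75, 146, 216, 287, 358, 428, 499, 569, 640, 711, 781, 852, 922, 993, 1064, 1134, 1205

j=1: r + 0k = 3.99 → ⌈·⌉ = 4
j=2: r + 1k = 74.601111… → ⌈·⌉ = 75
j=3: r + 2k = 145.212222… → ⌈·⌉ = 146
j=4: r + 3k = 215.823333… → ⌈·⌉ = 216
j=5: r + 4k = 286.434444… → ⌈·⌉ = 287
j=6: r + 5k = 357.045555… → ⌈·⌉ = 358
j=7: r + 6k = 427.656666… → ⌈·⌉ = 428
j=8: r + 7k = 498.267777… → ⌈·⌉ = 499
j=9: r + 8k = 568.878888… → ⌈·⌉ = 569
j=10: r + 9k = 639.49 → ⌈·⌉ = 640
j=11: r + 10k = 710.101111… → ⌈·⌉ = 711
j=12: r + 11k = 780.712222… → ⌈·⌉ = 781
j=13: r + 12k = 851.323333… → ⌈·⌉ = 852
j=14: r + 13k = 921.934444… → ⌈·⌉ = 922
j=15: r + 14k = 992.545555… → ⌈·⌉ = 993
j=16: r + 15k = 1063.156666… → ⌈·⌉ = 1064
j=17: r + 16k = 1133.767777… → ⌈·⌉ = 1134
j=18: r + 17k = 1204.378888… → ⌈·⌉ = 1205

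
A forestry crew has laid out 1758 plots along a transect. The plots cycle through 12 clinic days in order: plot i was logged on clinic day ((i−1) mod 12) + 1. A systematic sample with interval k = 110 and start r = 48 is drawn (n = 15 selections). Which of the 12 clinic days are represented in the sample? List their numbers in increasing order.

Consecutive selections differ by k = 110, so their clinic day numbers differ by 110 mod 12 = 2.
gcd(110, 12) = 2, so the sample visits 12/2 = 6 distinct residues mod 12.
Start 48 is clinic day 12; the clinic days hit are 2, 4, 6, 8, 10, 12.

2, 4, 6, 8, 10, 12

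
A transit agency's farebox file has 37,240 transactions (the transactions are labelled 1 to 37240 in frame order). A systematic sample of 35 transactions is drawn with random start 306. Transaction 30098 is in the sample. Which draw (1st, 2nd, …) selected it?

29

k = 37240/35 = 1064
position = (30098 − 306)/1064 + 1 = 29792/1064 + 1 = 28 + 1 = 29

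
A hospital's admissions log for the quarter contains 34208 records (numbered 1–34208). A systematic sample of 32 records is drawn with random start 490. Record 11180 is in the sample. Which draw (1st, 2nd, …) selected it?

k = 34208/32 = 1069
position = (11180 − 490)/1069 + 1 = 10690/1069 + 1 = 10 + 1 = 11

11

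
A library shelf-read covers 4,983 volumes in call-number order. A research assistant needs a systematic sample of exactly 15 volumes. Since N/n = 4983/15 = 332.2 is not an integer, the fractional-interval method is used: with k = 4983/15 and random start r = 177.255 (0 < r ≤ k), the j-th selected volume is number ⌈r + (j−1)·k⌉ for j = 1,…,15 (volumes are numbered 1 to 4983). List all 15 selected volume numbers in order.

178, 510, 842, 1174, 1507, 1839, 2171, 2503, 2835, 3168, 3500, 3832, 4164, 4496, 4829

j=1: r + 0k = 177.255 → ⌈·⌉ = 178
j=2: r + 1k = 509.455 → ⌈·⌉ = 510
j=3: r + 2k = 841.655 → ⌈·⌉ = 842
j=4: r + 3k = 1173.855 → ⌈·⌉ = 1174
j=5: r + 4k = 1506.055 → ⌈·⌉ = 1507
j=6: r + 5k = 1838.255 → ⌈·⌉ = 1839
j=7: r + 6k = 2170.455 → ⌈·⌉ = 2171
j=8: r + 7k = 2502.655 → ⌈·⌉ = 2503
j=9: r + 8k = 2834.855 → ⌈·⌉ = 2835
j=10: r + 9k = 3167.055 → ⌈·⌉ = 3168
j=11: r + 10k = 3499.255 → ⌈·⌉ = 3500
j=12: r + 11k = 3831.455 → ⌈·⌉ = 3832
j=13: r + 12k = 4163.655 → ⌈·⌉ = 4164
j=14: r + 13k = 4495.855 → ⌈·⌉ = 4496
j=15: r + 14k = 4828.055 → ⌈·⌉ = 4829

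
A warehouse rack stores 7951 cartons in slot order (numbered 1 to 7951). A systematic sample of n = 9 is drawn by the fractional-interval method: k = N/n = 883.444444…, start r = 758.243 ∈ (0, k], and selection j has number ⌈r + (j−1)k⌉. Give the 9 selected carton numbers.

j=1: r + 0k = 758.243 → ⌈·⌉ = 759
j=2: r + 1k = 1641.687444… → ⌈·⌉ = 1642
j=3: r + 2k = 2525.131888… → ⌈·⌉ = 2526
j=4: r + 3k = 3408.576333… → ⌈·⌉ = 3409
j=5: r + 4k = 4292.020777… → ⌈·⌉ = 4293
j=6: r + 5k = 5175.465222… → ⌈·⌉ = 5176
j=7: r + 6k = 6058.909666… → ⌈·⌉ = 6059
j=8: r + 7k = 6942.354111… → ⌈·⌉ = 6943
j=9: r + 8k = 7825.798555… → ⌈·⌉ = 7826

759, 1642, 2526, 3409, 4293, 5176, 6059, 6943, 7826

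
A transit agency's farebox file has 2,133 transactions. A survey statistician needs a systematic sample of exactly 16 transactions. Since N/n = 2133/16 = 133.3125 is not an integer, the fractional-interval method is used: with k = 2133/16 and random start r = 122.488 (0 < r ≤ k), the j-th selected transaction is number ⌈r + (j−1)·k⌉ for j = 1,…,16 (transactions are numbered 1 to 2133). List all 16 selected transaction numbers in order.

123, 256, 390, 523, 656, 790, 923, 1056, 1189, 1323, 1456, 1589, 1723, 1856, 1989, 2123

j=1: r + 0k = 122.488 → ⌈·⌉ = 123
j=2: r + 1k = 255.8005 → ⌈·⌉ = 256
j=3: r + 2k = 389.113 → ⌈·⌉ = 390
j=4: r + 3k = 522.4255 → ⌈·⌉ = 523
j=5: r + 4k = 655.738 → ⌈·⌉ = 656
j=6: r + 5k = 789.0505 → ⌈·⌉ = 790
j=7: r + 6k = 922.363 → ⌈·⌉ = 923
j=8: r + 7k = 1055.6755 → ⌈·⌉ = 1056
j=9: r + 8k = 1188.988 → ⌈·⌉ = 1189
j=10: r + 9k = 1322.3005 → ⌈·⌉ = 1323
j=11: r + 10k = 1455.613 → ⌈·⌉ = 1456
j=12: r + 11k = 1588.9255 → ⌈·⌉ = 1589
j=13: r + 12k = 1722.238 → ⌈·⌉ = 1723
j=14: r + 13k = 1855.5505 → ⌈·⌉ = 1856
j=15: r + 14k = 1988.863 → ⌈·⌉ = 1989
j=16: r + 15k = 2122.1755 → ⌈·⌉ = 2123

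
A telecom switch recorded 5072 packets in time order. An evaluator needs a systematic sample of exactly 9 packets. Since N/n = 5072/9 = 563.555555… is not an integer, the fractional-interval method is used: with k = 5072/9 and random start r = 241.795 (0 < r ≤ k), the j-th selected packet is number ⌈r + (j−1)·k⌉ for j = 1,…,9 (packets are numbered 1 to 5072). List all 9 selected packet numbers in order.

j=1: r + 0k = 241.795 → ⌈·⌉ = 242
j=2: r + 1k = 805.350555… → ⌈·⌉ = 806
j=3: r + 2k = 1368.906111… → ⌈·⌉ = 1369
j=4: r + 3k = 1932.461666… → ⌈·⌉ = 1933
j=5: r + 4k = 2496.017222… → ⌈·⌉ = 2497
j=6: r + 5k = 3059.572777… → ⌈·⌉ = 3060
j=7: r + 6k = 3623.128333… → ⌈·⌉ = 3624
j=8: r + 7k = 4186.683888… → ⌈·⌉ = 4187
j=9: r + 8k = 4750.239444… → ⌈·⌉ = 4751

242, 806, 1369, 1933, 2497, 3060, 3624, 4187, 4751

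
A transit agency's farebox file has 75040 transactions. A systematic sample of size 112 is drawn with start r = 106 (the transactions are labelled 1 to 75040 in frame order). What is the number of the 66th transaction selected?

43656

k = 75040/112 = 670
66th selection = r + (66−1)·k = 106 + 65×670 = 106 + 43550 = 43656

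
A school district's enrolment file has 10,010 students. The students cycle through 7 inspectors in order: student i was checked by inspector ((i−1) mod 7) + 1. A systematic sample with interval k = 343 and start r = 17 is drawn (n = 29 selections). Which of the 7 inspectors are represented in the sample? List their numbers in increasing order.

3

Consecutive selections differ by k = 343, so their inspector numbers differ by 343 mod 7 = 0.
gcd(343, 7) = 7, so the sample visits 7/7 = 1 distinct residues mod 7.
Start 17 is inspector 3; the inspectors hit are 3.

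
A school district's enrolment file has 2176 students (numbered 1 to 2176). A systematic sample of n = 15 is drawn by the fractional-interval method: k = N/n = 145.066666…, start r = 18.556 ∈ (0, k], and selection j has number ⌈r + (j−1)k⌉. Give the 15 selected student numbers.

19, 164, 309, 454, 599, 744, 889, 1035, 1180, 1325, 1470, 1615, 1760, 1905, 2050

j=1: r + 0k = 18.556 → ⌈·⌉ = 19
j=2: r + 1k = 163.622666… → ⌈·⌉ = 164
j=3: r + 2k = 308.689333… → ⌈·⌉ = 309
j=4: r + 3k = 453.756 → ⌈·⌉ = 454
j=5: r + 4k = 598.822666… → ⌈·⌉ = 599
j=6: r + 5k = 743.889333… → ⌈·⌉ = 744
j=7: r + 6k = 888.956 → ⌈·⌉ = 889
j=8: r + 7k = 1034.022666… → ⌈·⌉ = 1035
j=9: r + 8k = 1179.089333… → ⌈·⌉ = 1180
j=10: r + 9k = 1324.156 → ⌈·⌉ = 1325
j=11: r + 10k = 1469.222666… → ⌈·⌉ = 1470
j=12: r + 11k = 1614.289333… → ⌈·⌉ = 1615
j=13: r + 12k = 1759.356 → ⌈·⌉ = 1760
j=14: r + 13k = 1904.422666… → ⌈·⌉ = 1905
j=15: r + 14k = 2049.489333… → ⌈·⌉ = 2050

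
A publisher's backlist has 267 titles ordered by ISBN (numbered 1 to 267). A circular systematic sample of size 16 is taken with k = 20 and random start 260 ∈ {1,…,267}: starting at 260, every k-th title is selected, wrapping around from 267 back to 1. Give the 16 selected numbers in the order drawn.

260, 13, 33, 53, 73, 93, 113, 133, 153, 173, 193, 213, 233, 253, 6, 26

Selection 1: 260
Selection 2: 260 + 20 = 280 → 280 − 267 = 13
Selection 3: 13 + 20 = 33
Selection 4: 33 + 20 = 53
Selection 5: 53 + 20 = 73
Selection 6: 73 + 20 = 93
Selection 7: 93 + 20 = 113
Selection 8: 113 + 20 = 133
Selection 9: 133 + 20 = 153
Selection 10: 153 + 20 = 173
Selection 11: 173 + 20 = 193
Selection 12: 193 + 20 = 213
Selection 13: 213 + 20 = 233
Selection 14: 233 + 20 = 253
Selection 15: 253 + 20 = 273 → 273 − 267 = 6
Selection 16: 6 + 20 = 26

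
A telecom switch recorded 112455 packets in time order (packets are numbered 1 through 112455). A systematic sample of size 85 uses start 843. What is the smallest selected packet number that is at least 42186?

43179

k = 112455/85 = 1323
Steps past start: ⌈(42186 − 843)/1323⌉ = ⌈41343/1323⌉ = 32
Selected packet: 843 + 32×1323 = 43179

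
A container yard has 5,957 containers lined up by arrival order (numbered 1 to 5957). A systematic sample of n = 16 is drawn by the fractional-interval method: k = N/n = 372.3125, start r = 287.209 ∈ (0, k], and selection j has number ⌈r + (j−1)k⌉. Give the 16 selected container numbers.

j=1: r + 0k = 287.209 → ⌈·⌉ = 288
j=2: r + 1k = 659.5215 → ⌈·⌉ = 660
j=3: r + 2k = 1031.834 → ⌈·⌉ = 1032
j=4: r + 3k = 1404.1465 → ⌈·⌉ = 1405
j=5: r + 4k = 1776.459 → ⌈·⌉ = 1777
j=6: r + 5k = 2148.7715 → ⌈·⌉ = 2149
j=7: r + 6k = 2521.084 → ⌈·⌉ = 2522
j=8: r + 7k = 2893.3965 → ⌈·⌉ = 2894
j=9: r + 8k = 3265.709 → ⌈·⌉ = 3266
j=10: r + 9k = 3638.0215 → ⌈·⌉ = 3639
j=11: r + 10k = 4010.334 → ⌈·⌉ = 4011
j=12: r + 11k = 4382.6465 → ⌈·⌉ = 4383
j=13: r + 12k = 4754.959 → ⌈·⌉ = 4755
j=14: r + 13k = 5127.2715 → ⌈·⌉ = 5128
j=15: r + 14k = 5499.584 → ⌈·⌉ = 5500
j=16: r + 15k = 5871.8965 → ⌈·⌉ = 5872

288, 660, 1032, 1405, 1777, 2149, 2522, 2894, 3266, 3639, 4011, 4383, 4755, 5128, 5500, 5872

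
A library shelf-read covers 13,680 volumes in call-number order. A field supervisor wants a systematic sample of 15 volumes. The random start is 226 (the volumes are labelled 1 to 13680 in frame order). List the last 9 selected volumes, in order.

k = N/n = 13680/15 = 912
7th selection = 226 + 6×912 = 5698
8th: 5698 + 912 = 6610
9th: 6610 + 912 = 7522
10th: 7522 + 912 = 8434
11th: 8434 + 912 = 9346
12th: 9346 + 912 = 10258
13th: 10258 + 912 = 11170
14th: 11170 + 912 = 12082
15th: 12082 + 912 = 12994

5698, 6610, 7522, 8434, 9346, 10258, 11170, 12082, 12994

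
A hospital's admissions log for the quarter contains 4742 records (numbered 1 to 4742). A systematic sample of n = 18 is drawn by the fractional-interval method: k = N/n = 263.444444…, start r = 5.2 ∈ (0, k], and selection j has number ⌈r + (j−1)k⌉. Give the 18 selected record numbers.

j=1: r + 0k = 5.2 → ⌈·⌉ = 6
j=2: r + 1k = 268.644444… → ⌈·⌉ = 269
j=3: r + 2k = 532.088888… → ⌈·⌉ = 533
j=4: r + 3k = 795.533333… → ⌈·⌉ = 796
j=5: r + 4k = 1058.977777… → ⌈·⌉ = 1059
j=6: r + 5k = 1322.422222… → ⌈·⌉ = 1323
j=7: r + 6k = 1585.866666… → ⌈·⌉ = 1586
j=8: r + 7k = 1849.311111… → ⌈·⌉ = 1850
j=9: r + 8k = 2112.755555… → ⌈·⌉ = 2113
j=10: r + 9k = 2376.2 → ⌈·⌉ = 2377
j=11: r + 10k = 2639.644444… → ⌈·⌉ = 2640
j=12: r + 11k = 2903.088888… → ⌈·⌉ = 2904
j=13: r + 12k = 3166.533333… → ⌈·⌉ = 3167
j=14: r + 13k = 3429.977777… → ⌈·⌉ = 3430
j=15: r + 14k = 3693.422222… → ⌈·⌉ = 3694
j=16: r + 15k = 3956.866666… → ⌈·⌉ = 3957
j=17: r + 16k = 4220.311111… → ⌈·⌉ = 4221
j=18: r + 17k = 4483.755555… → ⌈·⌉ = 4484

6, 269, 533, 796, 1059, 1323, 1586, 1850, 2113, 2377, 2640, 2904, 3167, 3430, 3694, 3957, 4221, 4484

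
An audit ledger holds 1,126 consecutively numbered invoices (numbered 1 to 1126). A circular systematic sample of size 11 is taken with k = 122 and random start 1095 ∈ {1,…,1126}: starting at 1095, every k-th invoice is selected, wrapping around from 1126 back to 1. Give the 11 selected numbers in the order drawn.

Selection 1: 1095
Selection 2: 1095 + 122 = 1217 → 1217 − 1126 = 91
Selection 3: 91 + 122 = 213
Selection 4: 213 + 122 = 335
Selection 5: 335 + 122 = 457
Selection 6: 457 + 122 = 579
Selection 7: 579 + 122 = 701
Selection 8: 701 + 122 = 823
Selection 9: 823 + 122 = 945
Selection 10: 945 + 122 = 1067
Selection 11: 1067 + 122 = 1189 → 1189 − 1126 = 63

1095, 91, 213, 335, 457, 579, 701, 823, 945, 1067, 63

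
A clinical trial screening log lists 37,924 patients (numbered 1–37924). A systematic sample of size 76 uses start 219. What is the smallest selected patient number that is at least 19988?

20179

k = 37924/76 = 499
Steps past start: ⌈(19988 − 219)/499⌉ = ⌈19769/499⌉ = 40
Selected patient: 219 + 40×499 = 20179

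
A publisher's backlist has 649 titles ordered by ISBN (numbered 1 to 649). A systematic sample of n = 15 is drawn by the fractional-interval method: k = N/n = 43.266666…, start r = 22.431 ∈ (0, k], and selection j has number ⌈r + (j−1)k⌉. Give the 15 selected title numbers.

j=1: r + 0k = 22.431 → ⌈·⌉ = 23
j=2: r + 1k = 65.697666… → ⌈·⌉ = 66
j=3: r + 2k = 108.964333… → ⌈·⌉ = 109
j=4: r + 3k = 152.231 → ⌈·⌉ = 153
j=5: r + 4k = 195.497666… → ⌈·⌉ = 196
j=6: r + 5k = 238.764333… → ⌈·⌉ = 239
j=7: r + 6k = 282.031 → ⌈·⌉ = 283
j=8: r + 7k = 325.297666… → ⌈·⌉ = 326
j=9: r + 8k = 368.564333… → ⌈·⌉ = 369
j=10: r + 9k = 411.831 → ⌈·⌉ = 412
j=11: r + 10k = 455.097666… → ⌈·⌉ = 456
j=12: r + 11k = 498.364333… → ⌈·⌉ = 499
j=13: r + 12k = 541.631 → ⌈·⌉ = 542
j=14: r + 13k = 584.897666… → ⌈·⌉ = 585
j=15: r + 14k = 628.164333… → ⌈·⌉ = 629

23, 66, 109, 153, 196, 239, 283, 326, 369, 412, 456, 499, 542, 585, 629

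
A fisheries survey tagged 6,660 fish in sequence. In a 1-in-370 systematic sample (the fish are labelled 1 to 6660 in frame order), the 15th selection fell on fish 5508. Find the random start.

328

k = 370
r = 5508 − (15−1)×370 = 5508 − 5180 = 328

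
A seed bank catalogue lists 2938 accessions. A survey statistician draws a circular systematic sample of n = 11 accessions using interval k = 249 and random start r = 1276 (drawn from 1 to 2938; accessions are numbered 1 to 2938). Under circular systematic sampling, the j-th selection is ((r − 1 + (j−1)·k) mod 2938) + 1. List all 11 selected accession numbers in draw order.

Selection 1: 1276
Selection 2: 1276 + 249 = 1525
Selection 3: 1525 + 249 = 1774
Selection 4: 1774 + 249 = 2023
Selection 5: 2023 + 249 = 2272
Selection 6: 2272 + 249 = 2521
Selection 7: 2521 + 249 = 2770
Selection 8: 2770 + 249 = 3019 → 3019 − 2938 = 81
Selection 9: 81 + 249 = 330
Selection 10: 330 + 249 = 579
Selection 11: 579 + 249 = 828

1276, 1525, 1774, 2023, 2272, 2521, 2770, 81, 330, 579, 828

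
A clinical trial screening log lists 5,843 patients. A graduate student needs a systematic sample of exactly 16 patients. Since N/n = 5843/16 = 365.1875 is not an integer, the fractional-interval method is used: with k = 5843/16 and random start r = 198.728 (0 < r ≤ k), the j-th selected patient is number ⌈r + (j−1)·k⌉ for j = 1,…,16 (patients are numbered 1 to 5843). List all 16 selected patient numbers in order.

199, 564, 930, 1295, 1660, 2025, 2390, 2756, 3121, 3486, 3851, 4216, 4581, 4947, 5312, 5677

j=1: r + 0k = 198.728 → ⌈·⌉ = 199
j=2: r + 1k = 563.9155 → ⌈·⌉ = 564
j=3: r + 2k = 929.103 → ⌈·⌉ = 930
j=4: r + 3k = 1294.2905 → ⌈·⌉ = 1295
j=5: r + 4k = 1659.478 → ⌈·⌉ = 1660
j=6: r + 5k = 2024.6655 → ⌈·⌉ = 2025
j=7: r + 6k = 2389.853 → ⌈·⌉ = 2390
j=8: r + 7k = 2755.0405 → ⌈·⌉ = 2756
j=9: r + 8k = 3120.228 → ⌈·⌉ = 3121
j=10: r + 9k = 3485.4155 → ⌈·⌉ = 3486
j=11: r + 10k = 3850.603 → ⌈·⌉ = 3851
j=12: r + 11k = 4215.7905 → ⌈·⌉ = 4216
j=13: r + 12k = 4580.978 → ⌈·⌉ = 4581
j=14: r + 13k = 4946.1655 → ⌈·⌉ = 4947
j=15: r + 14k = 5311.353 → ⌈·⌉ = 5312
j=16: r + 15k = 5676.5405 → ⌈·⌉ = 5677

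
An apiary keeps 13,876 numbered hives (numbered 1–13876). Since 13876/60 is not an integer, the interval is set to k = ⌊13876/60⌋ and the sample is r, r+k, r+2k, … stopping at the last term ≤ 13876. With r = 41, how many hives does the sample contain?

k = ⌊13876/60⌋ = 231
Achieved size = ⌊(13876 − 41)/231⌋ + 1 = ⌊13835/231⌋ + 1 = 59 + 1 = 60
(last selection: 41 + 59×231 = 13670 ≤ 13876; next would be 13901 > 13876)

60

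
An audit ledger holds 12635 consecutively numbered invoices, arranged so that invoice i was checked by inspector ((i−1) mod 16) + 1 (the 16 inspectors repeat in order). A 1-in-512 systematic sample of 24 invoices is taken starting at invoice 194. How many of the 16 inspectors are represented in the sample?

1

Consecutive selections differ by k = 512, so their inspector numbers differ by 512 mod 16 = 0.
gcd(512, 16) = 16, so the sample visits 16/16 = 1 distinct residues mod 16.
Start 194 is inspector 2; the inspectors hit are 2.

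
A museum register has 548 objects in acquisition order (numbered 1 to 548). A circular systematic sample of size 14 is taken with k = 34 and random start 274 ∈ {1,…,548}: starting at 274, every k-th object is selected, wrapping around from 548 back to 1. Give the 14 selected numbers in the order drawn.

274, 308, 342, 376, 410, 444, 478, 512, 546, 32, 66, 100, 134, 168

Selection 1: 274
Selection 2: 274 + 34 = 308
Selection 3: 308 + 34 = 342
Selection 4: 342 + 34 = 376
Selection 5: 376 + 34 = 410
Selection 6: 410 + 34 = 444
Selection 7: 444 + 34 = 478
Selection 8: 478 + 34 = 512
Selection 9: 512 + 34 = 546
Selection 10: 546 + 34 = 580 → 580 − 548 = 32
Selection 11: 32 + 34 = 66
Selection 12: 66 + 34 = 100
Selection 13: 100 + 34 = 134
Selection 14: 134 + 34 = 168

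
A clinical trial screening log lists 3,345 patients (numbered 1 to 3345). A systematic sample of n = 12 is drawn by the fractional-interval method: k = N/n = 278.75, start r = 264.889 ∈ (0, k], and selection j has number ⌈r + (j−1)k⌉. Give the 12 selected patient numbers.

265, 544, 823, 1102, 1380, 1659, 1938, 2217, 2495, 2774, 3053, 3332

j=1: r + 0k = 264.889 → ⌈·⌉ = 265
j=2: r + 1k = 543.639 → ⌈·⌉ = 544
j=3: r + 2k = 822.389 → ⌈·⌉ = 823
j=4: r + 3k = 1101.139 → ⌈·⌉ = 1102
j=5: r + 4k = 1379.889 → ⌈·⌉ = 1380
j=6: r + 5k = 1658.639 → ⌈·⌉ = 1659
j=7: r + 6k = 1937.389 → ⌈·⌉ = 1938
j=8: r + 7k = 2216.139 → ⌈·⌉ = 2217
j=9: r + 8k = 2494.889 → ⌈·⌉ = 2495
j=10: r + 9k = 2773.639 → ⌈·⌉ = 2774
j=11: r + 10k = 3052.389 → ⌈·⌉ = 3053
j=12: r + 11k = 3331.139 → ⌈·⌉ = 3332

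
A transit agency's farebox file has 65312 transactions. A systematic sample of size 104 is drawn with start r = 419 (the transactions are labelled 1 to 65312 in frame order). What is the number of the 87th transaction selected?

k = 65312/104 = 628
87th selection = r + (87−1)·k = 419 + 86×628 = 419 + 54008 = 54427

54427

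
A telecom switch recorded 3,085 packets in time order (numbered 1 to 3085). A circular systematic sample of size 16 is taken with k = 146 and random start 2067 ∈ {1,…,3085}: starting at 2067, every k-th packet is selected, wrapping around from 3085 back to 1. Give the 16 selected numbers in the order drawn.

2067, 2213, 2359, 2505, 2651, 2797, 2943, 4, 150, 296, 442, 588, 734, 880, 1026, 1172

Selection 1: 2067
Selection 2: 2067 + 146 = 2213
Selection 3: 2213 + 146 = 2359
Selection 4: 2359 + 146 = 2505
Selection 5: 2505 + 146 = 2651
Selection 6: 2651 + 146 = 2797
Selection 7: 2797 + 146 = 2943
Selection 8: 2943 + 146 = 3089 → 3089 − 3085 = 4
Selection 9: 4 + 146 = 150
Selection 10: 150 + 146 = 296
Selection 11: 296 + 146 = 442
Selection 12: 442 + 146 = 588
Selection 13: 588 + 146 = 734
Selection 14: 734 + 146 = 880
Selection 15: 880 + 146 = 1026
Selection 16: 1026 + 146 = 1172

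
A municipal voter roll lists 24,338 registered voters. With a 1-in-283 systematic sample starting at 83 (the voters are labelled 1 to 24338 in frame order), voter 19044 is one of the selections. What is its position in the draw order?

k = 283
position = (19044 − 83)/283 + 1 = 18961/283 + 1 = 67 + 1 = 68

68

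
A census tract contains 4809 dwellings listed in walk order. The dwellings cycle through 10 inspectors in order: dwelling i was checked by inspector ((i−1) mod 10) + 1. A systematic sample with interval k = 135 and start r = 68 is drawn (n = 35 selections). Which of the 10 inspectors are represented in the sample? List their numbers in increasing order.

Consecutive selections differ by k = 135, so their inspector numbers differ by 135 mod 10 = 5.
gcd(135, 10) = 5, so the sample visits 10/5 = 2 distinct residues mod 10.
Start 68 is inspector 8; the inspectors hit are 3, 8.

3, 8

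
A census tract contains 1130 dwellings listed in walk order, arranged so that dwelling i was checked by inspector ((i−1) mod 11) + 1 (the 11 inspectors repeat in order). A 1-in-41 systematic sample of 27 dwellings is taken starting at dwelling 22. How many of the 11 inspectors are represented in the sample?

11

Consecutive selections differ by k = 41, so their inspector numbers differ by 41 mod 11 = 8.
gcd(41, 11) = 1, so the sample visits 11/1 = 11 distinct residues mod 11.
Start 22 is inspector 11; the inspectors hit are 1, 2, 3, 4, 5, 6, 7, 8, 9, 10, 11.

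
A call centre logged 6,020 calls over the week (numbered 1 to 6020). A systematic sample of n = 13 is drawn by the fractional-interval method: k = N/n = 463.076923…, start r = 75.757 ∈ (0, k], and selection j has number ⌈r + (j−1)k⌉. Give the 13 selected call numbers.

j=1: r + 0k = 75.757 → ⌈·⌉ = 76
j=2: r + 1k = 538.833923… → ⌈·⌉ = 539
j=3: r + 2k = 1001.910846… → ⌈·⌉ = 1002
j=4: r + 3k = 1464.987769… → ⌈·⌉ = 1465
j=5: r + 4k = 1928.064692… → ⌈·⌉ = 1929
j=6: r + 5k = 2391.141615… → ⌈·⌉ = 2392
j=7: r + 6k = 2854.218538… → ⌈·⌉ = 2855
j=8: r + 7k = 3317.295461… → ⌈·⌉ = 3318
j=9: r + 8k = 3780.372384… → ⌈·⌉ = 3781
j=10: r + 9k = 4243.449307… → ⌈·⌉ = 4244
j=11: r + 10k = 4706.526230… → ⌈·⌉ = 4707
j=12: r + 11k = 5169.603153… → ⌈·⌉ = 5170
j=13: r + 12k = 5632.680076… → ⌈·⌉ = 5633

76, 539, 1002, 1465, 1929, 2392, 2855, 3318, 3781, 4244, 4707, 5170, 5633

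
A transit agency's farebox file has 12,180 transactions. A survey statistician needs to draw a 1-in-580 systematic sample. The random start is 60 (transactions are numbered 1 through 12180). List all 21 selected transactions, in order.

transaction 1: 60
transaction 2: 60 + 580 = 640
transaction 3: 640 + 580 = 1220
transaction 4: 1220 + 580 = 1800
transaction 5: 1800 + 580 = 2380
transaction 6: 2380 + 580 = 2960
transaction 7: 2960 + 580 = 3540
transaction 8: 3540 + 580 = 4120
transaction 9: 4120 + 580 = 4700
transaction 10: 4700 + 580 = 5280
transaction 11: 5280 + 580 = 5860
transaction 12: 5860 + 580 = 6440
transaction 13: 6440 + 580 = 7020
transaction 14: 7020 + 580 = 7600
transaction 15: 7600 + 580 = 8180
transaction 16: 8180 + 580 = 8760
transaction 17: 8760 + 580 = 9340
transaction 18: 9340 + 580 = 9920
transaction 19: 9920 + 580 = 10500
transaction 20: 10500 + 580 = 11080
transaction 21: 11080 + 580 = 11660

60, 640, 1220, 1800, 2380, 2960, 3540, 4120, 4700, 5280, 5860, 6440, 7020, 7600, 8180, 8760, 9340, 9920, 10500, 11080, 11660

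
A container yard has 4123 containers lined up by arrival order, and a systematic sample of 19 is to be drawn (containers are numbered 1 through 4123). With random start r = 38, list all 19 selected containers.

k = N/n = 4123/19 = 217
container 1: 38
container 2: 38 + 217 = 255
container 3: 255 + 217 = 472
container 4: 472 + 217 = 689
container 5: 689 + 217 = 906
container 6: 906 + 217 = 1123
container 7: 1123 + 217 = 1340
container 8: 1340 + 217 = 1557
container 9: 1557 + 217 = 1774
container 10: 1774 + 217 = 1991
container 11: 1991 + 217 = 2208
container 12: 2208 + 217 = 2425
container 13: 2425 + 217 = 2642
container 14: 2642 + 217 = 2859
container 15: 2859 + 217 = 3076
container 16: 3076 + 217 = 3293
container 17: 3293 + 217 = 3510
container 18: 3510 + 217 = 3727
container 19: 3727 + 217 = 3944

38, 255, 472, 689, 906, 1123, 1340, 1557, 1774, 1991, 2208, 2425, 2642, 2859, 3076, 3293, 3510, 3727, 3944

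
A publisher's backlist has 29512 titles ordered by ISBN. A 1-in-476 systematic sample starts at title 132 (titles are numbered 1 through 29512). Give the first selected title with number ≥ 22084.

k = 476
Steps past start: ⌈(22084 − 132)/476⌉ = ⌈21952/476⌉ = 47
Selected title: 132 + 47×476 = 22504

22504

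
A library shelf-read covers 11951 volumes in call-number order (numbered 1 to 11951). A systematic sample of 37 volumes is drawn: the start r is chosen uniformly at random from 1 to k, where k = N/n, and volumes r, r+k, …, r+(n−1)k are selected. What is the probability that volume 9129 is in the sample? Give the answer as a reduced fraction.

1/323

k = 11951/37 = 323.
Volume 9129 is selected iff r ≡ 9129 (mod 323); exactly one such r in {1,…,323}.
Inclusion probability = 1/323.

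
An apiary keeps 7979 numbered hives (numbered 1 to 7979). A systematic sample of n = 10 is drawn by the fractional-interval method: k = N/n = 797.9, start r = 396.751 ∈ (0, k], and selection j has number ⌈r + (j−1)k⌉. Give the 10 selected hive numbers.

397, 1195, 1993, 2791, 3589, 4387, 5185, 5983, 6780, 7578

j=1: r + 0k = 396.751 → ⌈·⌉ = 397
j=2: r + 1k = 1194.651 → ⌈·⌉ = 1195
j=3: r + 2k = 1992.551 → ⌈·⌉ = 1993
j=4: r + 3k = 2790.451 → ⌈·⌉ = 2791
j=5: r + 4k = 3588.351 → ⌈·⌉ = 3589
j=6: r + 5k = 4386.251 → ⌈·⌉ = 4387
j=7: r + 6k = 5184.151 → ⌈·⌉ = 5185
j=8: r + 7k = 5982.051 → ⌈·⌉ = 5983
j=9: r + 8k = 6779.951 → ⌈·⌉ = 6780
j=10: r + 9k = 7577.851 → ⌈·⌉ = 7578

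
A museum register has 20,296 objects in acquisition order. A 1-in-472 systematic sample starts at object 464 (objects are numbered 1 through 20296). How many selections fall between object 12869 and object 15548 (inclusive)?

5

k = 472
First selection ≥ 12869: 464 + ⌈(12869−464)/472⌉·472 = 464 + 27×472 = 13208
Last selection ≤ 15548: 464 + ⌊(15548−464)/472⌋·472 = 464 + 31×472 = 15096
Count = 31 − 27 + 1 = 5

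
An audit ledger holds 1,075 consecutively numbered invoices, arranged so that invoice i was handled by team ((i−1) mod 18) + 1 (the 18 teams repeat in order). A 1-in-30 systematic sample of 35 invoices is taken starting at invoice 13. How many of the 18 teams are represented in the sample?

3

Consecutive selections differ by k = 30, so their team numbers differ by 30 mod 18 = 12.
gcd(30, 18) = 6, so the sample visits 18/6 = 3 distinct residues mod 18.
Start 13 is team 13; the teams hit are 1, 7, 13.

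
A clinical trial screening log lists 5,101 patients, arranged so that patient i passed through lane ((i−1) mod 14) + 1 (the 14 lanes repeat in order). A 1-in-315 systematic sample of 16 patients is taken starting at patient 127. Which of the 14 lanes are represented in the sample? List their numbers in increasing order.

1, 8

Consecutive selections differ by k = 315, so their lane numbers differ by 315 mod 14 = 7.
gcd(315, 14) = 7, so the sample visits 14/7 = 2 distinct residues mod 14.
Start 127 is lane 1; the lanes hit are 1, 8.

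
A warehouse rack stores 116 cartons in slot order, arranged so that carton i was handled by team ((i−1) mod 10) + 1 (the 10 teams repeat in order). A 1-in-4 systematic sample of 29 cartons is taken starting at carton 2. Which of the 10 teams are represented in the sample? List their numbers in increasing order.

2, 4, 6, 8, 10

Consecutive selections differ by k = 4, so their team numbers differ by 4 mod 10 = 4.
gcd(4, 10) = 2, so the sample visits 10/2 = 5 distinct residues mod 10.
Start 2 is team 2; the teams hit are 2, 4, 6, 8, 10.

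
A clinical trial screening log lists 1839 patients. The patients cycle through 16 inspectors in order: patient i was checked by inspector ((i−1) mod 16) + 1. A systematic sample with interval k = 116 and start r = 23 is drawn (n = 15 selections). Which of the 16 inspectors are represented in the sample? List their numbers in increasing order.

3, 7, 11, 15

Consecutive selections differ by k = 116, so their inspector numbers differ by 116 mod 16 = 4.
gcd(116, 16) = 4, so the sample visits 16/4 = 4 distinct residues mod 16.
Start 23 is inspector 7; the inspectors hit are 3, 7, 11, 15.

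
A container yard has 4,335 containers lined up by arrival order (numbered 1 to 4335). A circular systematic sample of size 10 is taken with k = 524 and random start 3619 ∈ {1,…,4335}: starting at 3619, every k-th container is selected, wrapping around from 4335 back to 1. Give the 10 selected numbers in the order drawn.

Selection 1: 3619
Selection 2: 3619 + 524 = 4143
Selection 3: 4143 + 524 = 4667 → 4667 − 4335 = 332
Selection 4: 332 + 524 = 856
Selection 5: 856 + 524 = 1380
Selection 6: 1380 + 524 = 1904
Selection 7: 1904 + 524 = 2428
Selection 8: 2428 + 524 = 2952
Selection 9: 2952 + 524 = 3476
Selection 10: 3476 + 524 = 4000

3619, 4143, 332, 856, 1380, 1904, 2428, 2952, 3476, 4000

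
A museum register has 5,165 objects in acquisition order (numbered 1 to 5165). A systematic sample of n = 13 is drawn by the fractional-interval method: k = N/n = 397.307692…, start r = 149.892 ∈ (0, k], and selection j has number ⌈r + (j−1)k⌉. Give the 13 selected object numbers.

150, 548, 945, 1342, 1740, 2137, 2534, 2932, 3329, 3726, 4123, 4521, 4918

j=1: r + 0k = 149.892 → ⌈·⌉ = 150
j=2: r + 1k = 547.199692… → ⌈·⌉ = 548
j=3: r + 2k = 944.507384… → ⌈·⌉ = 945
j=4: r + 3k = 1341.815076… → ⌈·⌉ = 1342
j=5: r + 4k = 1739.122769… → ⌈·⌉ = 1740
j=6: r + 5k = 2136.430461… → ⌈·⌉ = 2137
j=7: r + 6k = 2533.738153… → ⌈·⌉ = 2534
j=8: r + 7k = 2931.045846… → ⌈·⌉ = 2932
j=9: r + 8k = 3328.353538… → ⌈·⌉ = 3329
j=10: r + 9k = 3725.661230… → ⌈·⌉ = 3726
j=11: r + 10k = 4122.968923… → ⌈·⌉ = 4123
j=12: r + 11k = 4520.276615… → ⌈·⌉ = 4521
j=13: r + 12k = 4917.584307… → ⌈·⌉ = 4918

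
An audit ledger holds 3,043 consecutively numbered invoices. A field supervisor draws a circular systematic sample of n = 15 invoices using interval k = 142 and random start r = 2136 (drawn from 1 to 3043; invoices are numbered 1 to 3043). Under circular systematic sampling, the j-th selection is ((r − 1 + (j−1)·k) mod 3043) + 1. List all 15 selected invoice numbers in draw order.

Selection 1: 2136
Selection 2: 2136 + 142 = 2278
Selection 3: 2278 + 142 = 2420
Selection 4: 2420 + 142 = 2562
Selection 5: 2562 + 142 = 2704
Selection 6: 2704 + 142 = 2846
Selection 7: 2846 + 142 = 2988
Selection 8: 2988 + 142 = 3130 → 3130 − 3043 = 87
Selection 9: 87 + 142 = 229
Selection 10: 229 + 142 = 371
Selection 11: 371 + 142 = 513
Selection 12: 513 + 142 = 655
Selection 13: 655 + 142 = 797
Selection 14: 797 + 142 = 939
Selection 15: 939 + 142 = 1081

2136, 2278, 2420, 2562, 2704, 2846, 2988, 87, 229, 371, 513, 655, 797, 939, 1081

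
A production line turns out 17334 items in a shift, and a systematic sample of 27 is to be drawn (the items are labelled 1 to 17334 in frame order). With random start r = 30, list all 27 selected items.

k = N/n = 17334/27 = 642
item 1: 30
item 2: 30 + 642 = 672
item 3: 672 + 642 = 1314
item 4: 1314 + 642 = 1956
item 5: 1956 + 642 = 2598
item 6: 2598 + 642 = 3240
item 7: 3240 + 642 = 3882
item 8: 3882 + 642 = 4524
item 9: 4524 + 642 = 5166
item 10: 5166 + 642 = 5808
item 11: 5808 + 642 = 6450
item 12: 6450 + 642 = 7092
item 13: 7092 + 642 = 7734
item 14: 7734 + 642 = 8376
item 15: 8376 + 642 = 9018
item 16: 9018 + 642 = 9660
item 17: 9660 + 642 = 10302
item 18: 10302 + 642 = 10944
item 19: 10944 + 642 = 11586
item 20: 11586 + 642 = 12228
item 21: 12228 + 642 = 12870
item 22: 12870 + 642 = 13512
item 23: 13512 + 642 = 14154
item 24: 14154 + 642 = 14796
item 25: 14796 + 642 = 15438
item 26: 15438 + 642 = 16080
item 27: 16080 + 642 = 16722

30, 672, 1314, 1956, 2598, 3240, 3882, 4524, 5166, 5808, 6450, 7092, 7734, 8376, 9018, 9660, 10302, 10944, 11586, 12228, 12870, 13512, 14154, 14796, 15438, 16080, 16722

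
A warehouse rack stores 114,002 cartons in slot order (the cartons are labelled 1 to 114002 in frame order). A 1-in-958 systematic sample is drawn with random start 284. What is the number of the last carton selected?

k = 958
119th selection = r + (119−1)·k = 284 + 118×958 = 284 + 113044 = 113328

113328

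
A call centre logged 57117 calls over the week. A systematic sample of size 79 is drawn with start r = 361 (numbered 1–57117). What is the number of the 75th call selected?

k = 57117/79 = 723
75th selection = r + (75−1)·k = 361 + 74×723 = 361 + 53502 = 53863

53863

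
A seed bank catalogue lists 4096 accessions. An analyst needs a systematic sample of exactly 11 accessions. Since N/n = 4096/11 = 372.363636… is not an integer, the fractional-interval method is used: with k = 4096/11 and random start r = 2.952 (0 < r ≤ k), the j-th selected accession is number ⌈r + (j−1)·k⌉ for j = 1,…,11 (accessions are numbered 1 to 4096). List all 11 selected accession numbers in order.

j=1: r + 0k = 2.952 → ⌈·⌉ = 3
j=2: r + 1k = 375.315636… → ⌈·⌉ = 376
j=3: r + 2k = 747.679272… → ⌈·⌉ = 748
j=4: r + 3k = 1120.042909… → ⌈·⌉ = 1121
j=5: r + 4k = 1492.406545… → ⌈·⌉ = 1493
j=6: r + 5k = 1864.770181… → ⌈·⌉ = 1865
j=7: r + 6k = 2237.133818… → ⌈·⌉ = 2238
j=8: r + 7k = 2609.497454… → ⌈·⌉ = 2610
j=9: r + 8k = 2981.861090… → ⌈·⌉ = 2982
j=10: r + 9k = 3354.224727… → ⌈·⌉ = 3355
j=11: r + 10k = 3726.588363… → ⌈·⌉ = 3727

3, 376, 748, 1121, 1493, 1865, 2238, 2610, 2982, 3355, 3727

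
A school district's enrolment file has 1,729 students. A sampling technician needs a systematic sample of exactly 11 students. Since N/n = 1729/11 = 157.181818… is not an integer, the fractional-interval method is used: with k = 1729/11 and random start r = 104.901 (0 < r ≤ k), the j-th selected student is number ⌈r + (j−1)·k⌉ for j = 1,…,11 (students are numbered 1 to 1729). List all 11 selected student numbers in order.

j=1: r + 0k = 104.901 → ⌈·⌉ = 105
j=2: r + 1k = 262.082818… → ⌈·⌉ = 263
j=3: r + 2k = 419.264636… → ⌈·⌉ = 420
j=4: r + 3k = 576.446454… → ⌈·⌉ = 577
j=5: r + 4k = 733.628272… → ⌈·⌉ = 734
j=6: r + 5k = 890.810090… → ⌈·⌉ = 891
j=7: r + 6k = 1047.991909… → ⌈·⌉ = 1048
j=8: r + 7k = 1205.173727… → ⌈·⌉ = 1206
j=9: r + 8k = 1362.355545… → ⌈·⌉ = 1363
j=10: r + 9k = 1519.537363… → ⌈·⌉ = 1520
j=11: r + 10k = 1676.719181… → ⌈·⌉ = 1677

105, 263, 420, 577, 734, 891, 1048, 1206, 1363, 1520, 1677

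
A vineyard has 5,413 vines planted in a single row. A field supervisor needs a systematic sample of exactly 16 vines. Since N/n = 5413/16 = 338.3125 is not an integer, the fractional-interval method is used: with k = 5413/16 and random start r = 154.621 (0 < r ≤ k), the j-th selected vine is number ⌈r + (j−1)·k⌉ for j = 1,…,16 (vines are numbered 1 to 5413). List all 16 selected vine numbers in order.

155, 493, 832, 1170, 1508, 1847, 2185, 2523, 2862, 3200, 3538, 3877, 4215, 4553, 4891, 5230

j=1: r + 0k = 154.621 → ⌈·⌉ = 155
j=2: r + 1k = 492.9335 → ⌈·⌉ = 493
j=3: r + 2k = 831.246 → ⌈·⌉ = 832
j=4: r + 3k = 1169.5585 → ⌈·⌉ = 1170
j=5: r + 4k = 1507.871 → ⌈·⌉ = 1508
j=6: r + 5k = 1846.1835 → ⌈·⌉ = 1847
j=7: r + 6k = 2184.496 → ⌈·⌉ = 2185
j=8: r + 7k = 2522.8085 → ⌈·⌉ = 2523
j=9: r + 8k = 2861.121 → ⌈·⌉ = 2862
j=10: r + 9k = 3199.4335 → ⌈·⌉ = 3200
j=11: r + 10k = 3537.746 → ⌈·⌉ = 3538
j=12: r + 11k = 3876.0585 → ⌈·⌉ = 3877
j=13: r + 12k = 4214.371 → ⌈·⌉ = 4215
j=14: r + 13k = 4552.6835 → ⌈·⌉ = 4553
j=15: r + 14k = 4890.996 → ⌈·⌉ = 4891
j=16: r + 15k = 5229.3085 → ⌈·⌉ = 5230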